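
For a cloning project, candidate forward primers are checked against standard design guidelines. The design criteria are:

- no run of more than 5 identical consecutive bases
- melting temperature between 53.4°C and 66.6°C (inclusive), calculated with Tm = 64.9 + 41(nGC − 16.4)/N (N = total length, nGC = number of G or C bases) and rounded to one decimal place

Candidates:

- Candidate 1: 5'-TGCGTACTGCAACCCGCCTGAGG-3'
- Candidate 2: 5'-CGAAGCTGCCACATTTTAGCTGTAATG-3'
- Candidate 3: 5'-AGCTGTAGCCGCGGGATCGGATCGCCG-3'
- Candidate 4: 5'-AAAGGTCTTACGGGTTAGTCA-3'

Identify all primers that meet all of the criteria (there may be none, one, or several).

Candidate 1 (23 nt, A=4 T=4 G=7 C=8): longest run = 3 ✓; Tm = 64.9 + 41·(15 − 16.4)/23 = 62.4°C ✓ — passes.
Candidate 2 (27 nt, A=7 T=8 G=6 C=6): longest run = 4 ✓; Tm = 64.9 + 41·(12 − 16.4)/27 = 58.2°C ✓ — passes.
Candidate 3 (27 nt, A=4 T=4 G=11 C=8): longest run = 3 ✓; Tm = 64.9 + 41·(19 − 16.4)/27 = 68.8°C, outside 53.4–66.6°C ✗ — fails.
Candidate 4 (21 nt, A=6 T=6 G=6 C=3): longest run = 3 ✓; Tm = 64.9 + 41·(9 − 16.4)/21 = 50.5°C, outside 53.4–66.6°C ✗ — fails.

Candidate 1 and Candidate 2.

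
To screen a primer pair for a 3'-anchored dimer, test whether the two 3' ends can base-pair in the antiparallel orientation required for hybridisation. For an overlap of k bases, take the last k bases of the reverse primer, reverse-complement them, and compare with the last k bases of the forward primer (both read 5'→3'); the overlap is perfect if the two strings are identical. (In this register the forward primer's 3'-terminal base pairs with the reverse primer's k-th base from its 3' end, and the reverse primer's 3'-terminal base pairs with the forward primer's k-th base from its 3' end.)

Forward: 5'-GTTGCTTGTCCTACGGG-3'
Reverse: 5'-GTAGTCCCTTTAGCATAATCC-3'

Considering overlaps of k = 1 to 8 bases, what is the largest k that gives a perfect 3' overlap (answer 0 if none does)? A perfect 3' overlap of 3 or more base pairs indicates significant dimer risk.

Longest perfect overlap: 2 complementary base pairs; below the dimer-risk threshold (threshold 3).

Last 8 bases (5'→3') — forward …CCTACGGG, reverse …CATAATCC.
Reverse complement of the reverse primer's last 8 bases: GGATTATG; its first k bases are the reverse complement of the reverse primer's last k bases, so a perfect k-base overlap needs the forward primer's last k bases to equal them.
Comparing (forward last k vs required): k=1: G vs G ✓; k=2: GG vs GG ✓; k=3: GGG vs GGA ✗; k=4: CGGG vs GGAT ✗; k=5: ACGGG vs GGATT ✗; k=6: TACGGG vs GGATTA ✗; k=7: CTACGGG vs GGATTAT ✗; k=8: CCTACGGG vs GGATTATG ✗.
Perfect overlaps at k = 1, 2; the largest is 2.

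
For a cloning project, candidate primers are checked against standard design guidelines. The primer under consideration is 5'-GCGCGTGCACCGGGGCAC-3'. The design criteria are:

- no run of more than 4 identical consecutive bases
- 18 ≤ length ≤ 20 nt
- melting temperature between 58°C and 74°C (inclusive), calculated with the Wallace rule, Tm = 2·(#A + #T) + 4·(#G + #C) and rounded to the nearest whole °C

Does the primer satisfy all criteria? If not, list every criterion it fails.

Base counts: A=2, T=1, G=8, C=7 (length 18).
homopolymer run: longest run = 4 ✓
length: length 18 ✓
Tm: Tm = 2·3 + 4·15 = 66°C ✓

Meets all criteria.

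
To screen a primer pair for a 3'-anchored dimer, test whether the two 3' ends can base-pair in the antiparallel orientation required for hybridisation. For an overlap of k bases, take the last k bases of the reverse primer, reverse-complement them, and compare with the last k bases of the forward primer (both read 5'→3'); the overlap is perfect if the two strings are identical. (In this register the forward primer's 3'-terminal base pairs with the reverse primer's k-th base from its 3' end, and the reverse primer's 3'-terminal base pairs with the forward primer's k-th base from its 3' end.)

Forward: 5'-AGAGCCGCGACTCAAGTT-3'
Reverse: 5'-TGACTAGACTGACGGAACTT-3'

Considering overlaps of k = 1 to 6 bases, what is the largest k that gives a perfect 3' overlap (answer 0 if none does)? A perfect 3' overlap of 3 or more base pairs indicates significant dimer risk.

Longest perfect overlap: 5 complementary base pairs; significant dimer risk (threshold 3).

Last 6 bases (5'→3') — forward …CAAGTT, reverse …GAACTT.
Reverse complement of the reverse primer's last 6 bases: AAGTTC; its first k bases are the reverse complement of the reverse primer's last k bases, so a perfect k-base overlap needs the forward primer's last k bases to equal them.
Comparing (forward last k vs required): k=1: T vs A ✗; k=2: TT vs AA ✗; k=3: GTT vs AAG ✗; k=4: AGTT vs AAGT ✗; k=5: AAGTT vs AAGTT ✓; k=6: CAAGTT vs AAGTTC ✗.
Only k = 5 is perfect, so the longest perfect 3' overlap is 5.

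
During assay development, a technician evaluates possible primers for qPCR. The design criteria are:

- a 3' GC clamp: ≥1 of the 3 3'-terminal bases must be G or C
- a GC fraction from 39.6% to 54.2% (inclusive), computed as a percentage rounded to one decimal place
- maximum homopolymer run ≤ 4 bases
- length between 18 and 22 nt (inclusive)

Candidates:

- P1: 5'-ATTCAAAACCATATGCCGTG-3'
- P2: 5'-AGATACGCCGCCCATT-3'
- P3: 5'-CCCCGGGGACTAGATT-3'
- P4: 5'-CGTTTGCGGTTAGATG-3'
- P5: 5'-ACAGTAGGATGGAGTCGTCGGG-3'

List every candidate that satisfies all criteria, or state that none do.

P1 (20 nt, A=7 T=5 G=3 C=5): 3' end GTG has 2 G/C ✓; GC 8/20 = 40.0% ✓; longest run = 4 ✓; length 20 ✓ — passes.
P2 (16 nt, A=4 T=3 G=3 C=6): 3' end ATT has 0 G/C, need ≥1 ✗; GC 9/16 = 56.3%, outside 39.6–54.2% ✗; longest run = 3 ✓; length 16, outside 18–22 ✗ — fails.
P3 (16 nt, A=3 T=3 G=5 C=5): 3' end ATT has 0 G/C, need ≥1 ✗; GC 10/16 = 62.5%, outside 39.6–54.2% ✗; longest run = 4 ✓; length 16, outside 18–22 ✗ — fails.
P4 (16 nt, A=2 T=6 G=6 C=2): 3' end ATG has 1 G/C ✓; GC 8/16 = 50.0% ✓; longest run = 3 ✓; length 16, outside 18–22 ✗ — fails.
P5 (22 nt, A=5 T=4 G=10 C=3): 3' end GGG has 3 G/C ✓; GC 13/22 = 59.1%, outside 39.6–54.2% ✗; longest run = 3 ✓; length 22 ✓ — fails.

P1 only.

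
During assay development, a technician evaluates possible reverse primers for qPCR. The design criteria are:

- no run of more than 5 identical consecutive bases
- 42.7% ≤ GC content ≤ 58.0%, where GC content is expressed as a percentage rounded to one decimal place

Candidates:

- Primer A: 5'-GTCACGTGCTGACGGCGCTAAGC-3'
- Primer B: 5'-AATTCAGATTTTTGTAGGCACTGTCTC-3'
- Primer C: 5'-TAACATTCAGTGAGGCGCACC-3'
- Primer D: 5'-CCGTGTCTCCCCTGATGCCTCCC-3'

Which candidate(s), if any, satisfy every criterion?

Primer A (23 nt, A=4 T=4 G=8 C=7): longest run = 2 ✓; GC 15/23 = 65.2%, outside 42.7–58.0% ✗ — fails.
Primer B (27 nt, A=6 T=11 G=5 C=5): longest run = 5 ✓; GC 10/27 = 37.0%, outside 42.7–58.0% ✗ — fails.
Primer C (21 nt, A=6 T=4 G=5 C=6): longest run = 2 ✓; GC 11/21 = 52.4% ✓ — passes.
Primer D (23 nt, A=1 T=6 G=4 C=12): longest run = 4 ✓; GC 16/23 = 69.6%, outside 42.7–58.0% ✗ — fails.

Primer C only.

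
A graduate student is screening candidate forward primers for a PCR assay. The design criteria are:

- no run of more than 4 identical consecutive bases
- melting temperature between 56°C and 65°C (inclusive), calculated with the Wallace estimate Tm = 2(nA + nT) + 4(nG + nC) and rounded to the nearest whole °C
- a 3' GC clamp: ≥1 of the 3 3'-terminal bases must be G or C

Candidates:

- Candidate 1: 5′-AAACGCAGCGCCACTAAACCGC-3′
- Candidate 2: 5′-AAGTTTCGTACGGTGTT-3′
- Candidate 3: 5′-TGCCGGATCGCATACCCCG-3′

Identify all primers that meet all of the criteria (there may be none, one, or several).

Candidate 3 only.

Candidate 1 (22 nt, A=8 T=1 G=4 C=9): longest run = 3 ✓; Tm = 2·9 + 4·13 = 70°C, outside 56–65°C ✗; 3' end CGC has 3 G/C ✓ — fails.
Candidate 2 (17 nt, A=3 T=7 G=5 C=2): longest run = 3 ✓; Tm = 2·10 + 4·7 = 48°C, outside 56–65°C ✗; 3' end GTT has 1 G/C ✓ — fails.
Candidate 3 (19 nt, A=3 T=3 G=5 C=8): longest run = 4 ✓; Tm = 2·6 + 4·13 = 64°C ✓; 3' end CCG has 3 G/C ✓ — passes.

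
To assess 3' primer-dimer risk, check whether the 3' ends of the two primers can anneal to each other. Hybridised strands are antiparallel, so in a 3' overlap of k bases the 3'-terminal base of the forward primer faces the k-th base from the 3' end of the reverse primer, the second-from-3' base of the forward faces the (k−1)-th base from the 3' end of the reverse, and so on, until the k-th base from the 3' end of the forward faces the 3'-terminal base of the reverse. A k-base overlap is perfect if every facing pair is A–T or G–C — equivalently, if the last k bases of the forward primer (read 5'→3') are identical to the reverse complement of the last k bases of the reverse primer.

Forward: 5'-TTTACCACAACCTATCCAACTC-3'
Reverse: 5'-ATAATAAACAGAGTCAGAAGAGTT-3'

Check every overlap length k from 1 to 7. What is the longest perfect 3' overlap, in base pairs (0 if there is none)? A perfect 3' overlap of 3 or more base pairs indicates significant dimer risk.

Longest perfect overlap: 5 complementary base pairs; significant dimer risk (threshold 3).

Last 7 bases (5'→3') — forward …CCAACTC, reverse …AAGAGTT.
Reverse complement of the reverse primer's last 7 bases: AACTCTT; its first k bases are the reverse complement of the reverse primer's last k bases, so a perfect k-base overlap needs the forward primer's last k bases to equal them.
Comparing (forward last k vs required): k=1: C vs A ✗; k=2: TC vs AA ✗; k=3: CTC vs AAC ✗; k=4: ACTC vs AACT ✗; k=5: AACTC vs AACTC ✓; k=6: CAACTC vs AACTCT ✗; k=7: CCAACTC vs AACTCTT ✗.
Only k = 5 is perfect, so the longest perfect 3' overlap is 5.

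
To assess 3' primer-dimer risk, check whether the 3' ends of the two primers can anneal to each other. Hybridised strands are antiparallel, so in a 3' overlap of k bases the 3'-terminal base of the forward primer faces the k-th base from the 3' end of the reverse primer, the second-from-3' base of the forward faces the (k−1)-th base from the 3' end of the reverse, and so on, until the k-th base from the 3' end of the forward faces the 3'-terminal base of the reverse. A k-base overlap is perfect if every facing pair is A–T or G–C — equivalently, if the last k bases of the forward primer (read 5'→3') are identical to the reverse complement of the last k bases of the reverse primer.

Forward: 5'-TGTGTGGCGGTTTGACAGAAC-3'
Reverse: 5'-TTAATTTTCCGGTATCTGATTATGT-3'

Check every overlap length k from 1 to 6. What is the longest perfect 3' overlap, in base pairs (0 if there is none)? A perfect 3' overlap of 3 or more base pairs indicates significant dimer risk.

Last 6 bases (5'→3') — forward …CAGAAC, reverse …TTATGT.
Reverse complement of the reverse primer's last 6 bases: ACATAA; its first k bases are the reverse complement of the reverse primer's last k bases, so a perfect k-base overlap needs the forward primer's last k bases to equal them.
Comparing (forward last k vs required): k=1: C vs A ✗; k=2: AC vs AC ✓; k=3: AAC vs ACA ✗; k=4: GAAC vs ACAT ✗; k=5: AGAAC vs ACATA ✗; k=6: CAGAAC vs ACATAA ✗.
Only k = 2 is perfect, so the longest perfect 3' overlap is 2.

Longest perfect overlap: 2 complementary base pairs; below the dimer-risk threshold (threshold 3).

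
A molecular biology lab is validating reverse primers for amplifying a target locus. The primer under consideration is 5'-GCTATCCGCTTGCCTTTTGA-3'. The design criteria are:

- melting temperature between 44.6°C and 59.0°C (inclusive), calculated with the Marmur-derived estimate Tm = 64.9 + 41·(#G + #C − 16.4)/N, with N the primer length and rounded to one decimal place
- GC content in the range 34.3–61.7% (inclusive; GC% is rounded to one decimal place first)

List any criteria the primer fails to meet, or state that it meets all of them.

Base counts: A=2, T=8, G=4, C=6 (length 20).
Tm: Tm = 64.9 + 41·(10 − 16.4)/20 = 51.8°C ✓
GC content: GC 10/20 = 50.0% ✓

Meets all criteria.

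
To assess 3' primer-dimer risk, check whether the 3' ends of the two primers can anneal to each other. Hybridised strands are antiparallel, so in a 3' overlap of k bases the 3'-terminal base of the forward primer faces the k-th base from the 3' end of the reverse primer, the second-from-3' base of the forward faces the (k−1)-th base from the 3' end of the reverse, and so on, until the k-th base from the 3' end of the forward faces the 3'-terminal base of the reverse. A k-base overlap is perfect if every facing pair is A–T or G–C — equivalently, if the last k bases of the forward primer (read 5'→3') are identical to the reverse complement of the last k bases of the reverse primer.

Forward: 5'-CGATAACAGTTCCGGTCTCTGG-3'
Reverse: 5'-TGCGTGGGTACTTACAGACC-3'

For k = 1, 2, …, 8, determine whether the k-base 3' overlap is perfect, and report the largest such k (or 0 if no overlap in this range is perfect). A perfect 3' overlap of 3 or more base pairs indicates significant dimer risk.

Last 8 bases (5'→3') — forward …GTCTCTGG, reverse …TACAGACC.
Reverse complement of the reverse primer's last 8 bases: GGTCTGTA; its first k bases are the reverse complement of the reverse primer's last k bases, so a perfect k-base overlap needs the forward primer's last k bases to equal them.
Comparing (forward last k vs required): k=1: G vs G ✓; k=2: GG vs GG ✓; k=3: TGG vs GGT ✗; k=4: CTGG vs GGTC ✗; k=5: TCTGG vs GGTCT ✗; k=6: CTCTGG vs GGTCTG ✗; k=7: TCTCTGG vs GGTCTGT ✗; k=8: GTCTCTGG vs GGTCTGTA ✗.
Perfect overlaps at k = 1, 2; the largest is 2.

Longest perfect overlap: 2 complementary base pairs; below the dimer-risk threshold (threshold 3).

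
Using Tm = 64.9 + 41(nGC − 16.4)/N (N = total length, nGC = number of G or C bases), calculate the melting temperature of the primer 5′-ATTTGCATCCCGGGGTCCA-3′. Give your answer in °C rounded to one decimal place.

Base counts: A=3, T=5, G=5, C=6; G+C = 11, N = 19.
Tm = 64.9 + 41·(11 − 16.4)/19 = 64.9 + -221.40/19 = 53.2°C.

53.2°C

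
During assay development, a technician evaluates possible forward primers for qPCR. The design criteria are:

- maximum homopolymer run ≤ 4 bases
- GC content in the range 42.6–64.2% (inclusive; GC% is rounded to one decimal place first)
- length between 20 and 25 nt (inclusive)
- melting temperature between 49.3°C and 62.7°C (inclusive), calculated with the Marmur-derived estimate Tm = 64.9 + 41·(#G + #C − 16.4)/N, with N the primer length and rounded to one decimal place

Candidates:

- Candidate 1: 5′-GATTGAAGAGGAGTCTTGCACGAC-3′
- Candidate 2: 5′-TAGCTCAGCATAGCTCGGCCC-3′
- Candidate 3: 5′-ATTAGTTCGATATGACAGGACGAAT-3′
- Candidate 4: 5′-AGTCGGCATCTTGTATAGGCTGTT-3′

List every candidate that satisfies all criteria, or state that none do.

Candidate 1, Candidate 2 and Candidate 4.

Candidate 1 (24 nt, A=7 T=5 G=8 C=4): longest run = 2 ✓; GC 12/24 = 50.0% ✓; length 24 ✓; Tm = 64.9 + 41·(12 − 16.4)/24 = 57.4°C ✓ — passes.
Candidate 2 (21 nt, A=4 T=4 G=5 C=8): longest run = 3 ✓; GC 13/21 = 61.9% ✓; length 21 ✓; Tm = 64.9 + 41·(13 − 16.4)/21 = 58.3°C ✓ — passes.
Candidate 3 (25 nt, A=9 T=7 G=6 C=3): longest run = 2 ✓; GC 9/25 = 36.0%, outside 42.6–64.2% ✗; length 25 ✓; Tm = 64.9 + 41·(9 − 16.4)/25 = 52.8°C ✓ — fails.
Candidate 4 (24 nt, A=4 T=9 G=7 C=4): longest run = 2 ✓; GC 11/24 = 45.8% ✓; length 24 ✓; Tm = 64.9 + 41·(11 − 16.4)/24 = 55.7°C ✓ — passes.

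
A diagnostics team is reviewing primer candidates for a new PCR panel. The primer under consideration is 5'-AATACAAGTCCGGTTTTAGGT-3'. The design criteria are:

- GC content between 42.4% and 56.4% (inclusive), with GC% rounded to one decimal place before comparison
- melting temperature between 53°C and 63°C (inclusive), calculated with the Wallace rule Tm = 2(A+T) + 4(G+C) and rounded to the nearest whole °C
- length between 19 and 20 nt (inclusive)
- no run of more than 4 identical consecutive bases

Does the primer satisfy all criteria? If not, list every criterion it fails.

Base counts: A=6, T=7, G=5, C=3 (length 21).
GC content: GC 8/21 = 38.1%, outside 42.4–56.4% ✗
Tm: Tm = 2·13 + 4·8 = 58°C ✓
length: length 21, outside 19–20 ✗
homopolymer run: longest run = 4 ✓

Fails: GC content, length.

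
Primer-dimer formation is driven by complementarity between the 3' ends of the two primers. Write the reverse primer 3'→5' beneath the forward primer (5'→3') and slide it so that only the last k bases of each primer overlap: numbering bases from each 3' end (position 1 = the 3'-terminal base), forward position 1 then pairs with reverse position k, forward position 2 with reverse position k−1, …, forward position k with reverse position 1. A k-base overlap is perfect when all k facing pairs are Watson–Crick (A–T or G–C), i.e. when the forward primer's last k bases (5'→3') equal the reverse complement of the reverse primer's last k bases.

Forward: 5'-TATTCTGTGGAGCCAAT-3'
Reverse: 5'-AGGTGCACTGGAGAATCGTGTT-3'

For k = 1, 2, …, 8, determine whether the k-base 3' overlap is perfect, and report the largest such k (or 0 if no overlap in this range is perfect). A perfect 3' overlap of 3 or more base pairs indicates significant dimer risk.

Last 8 bases (5'→3') — forward …GAGCCAAT, reverse …ATCGTGTT.
Reverse complement of the reverse primer's last 8 bases: AACACGAT; its first k bases are the reverse complement of the reverse primer's last k bases, so a perfect k-base overlap needs the forward primer's last k bases to equal them.
Comparing (forward last k vs required): k=1: T vs A ✗; k=2: AT vs AA ✗; k=3: AAT vs AAC ✗; k=4: CAAT vs AACA ✗; k=5: CCAAT vs AACAC ✗; k=6: GCCAAT vs AACACG ✗; k=7: AGCCAAT vs AACACGA ✗; k=8: GAGCCAAT vs AACACGAT ✗.
No overlap length from 1 to 8 is perfect, so the longest perfect 3' overlap is 0.

Longest perfect overlap: 0 complementary base pairs; below the dimer-risk threshold (threshold 3).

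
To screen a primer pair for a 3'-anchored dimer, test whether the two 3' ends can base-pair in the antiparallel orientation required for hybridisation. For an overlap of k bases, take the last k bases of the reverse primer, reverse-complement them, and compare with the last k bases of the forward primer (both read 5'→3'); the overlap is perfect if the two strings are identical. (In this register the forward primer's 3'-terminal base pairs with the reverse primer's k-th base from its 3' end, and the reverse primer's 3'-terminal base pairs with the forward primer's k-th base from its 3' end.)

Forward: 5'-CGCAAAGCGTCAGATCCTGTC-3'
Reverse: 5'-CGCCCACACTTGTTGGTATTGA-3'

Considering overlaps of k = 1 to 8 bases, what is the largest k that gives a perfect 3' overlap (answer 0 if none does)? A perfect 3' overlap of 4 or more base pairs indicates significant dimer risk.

Longest perfect overlap: 2 complementary base pairs; below the dimer-risk threshold (threshold 4).

Last 8 bases (5'→3') — forward …ATCCTGTC, reverse …GGTATTGA.
Reverse complement of the reverse primer's last 8 bases: TCAATACC; its first k bases are the reverse complement of the reverse primer's last k bases, so a perfect k-base overlap needs the forward primer's last k bases to equal them.
Comparing (forward last k vs required): k=1: C vs T ✗; k=2: TC vs TC ✓; k=3: GTC vs TCA ✗; k=4: TGTC vs TCAA ✗; k=5: CTGTC vs TCAAT ✗; k=6: CCTGTC vs TCAATA ✗; k=7: TCCTGTC vs TCAATAC ✗; k=8: ATCCTGTC vs TCAATACC ✗.
Only k = 2 is perfect, so the longest perfect 3' overlap is 2.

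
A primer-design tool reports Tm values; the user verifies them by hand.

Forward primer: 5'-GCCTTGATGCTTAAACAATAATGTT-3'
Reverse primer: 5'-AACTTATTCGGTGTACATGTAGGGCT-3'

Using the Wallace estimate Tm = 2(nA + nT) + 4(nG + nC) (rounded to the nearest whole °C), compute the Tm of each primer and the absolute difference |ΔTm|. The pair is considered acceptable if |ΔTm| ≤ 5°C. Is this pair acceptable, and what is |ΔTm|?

Forward: A=8 T=9 G=4 C=4 → Tm = 2·17 + 4·8 = 66°C.
Reverse: A=6 T=9 G=7 C=4 → Tm = 2·15 + 4·11 = 74°C.
|ΔTm| = |66 − 74| = 8°C, > 5°C.

|ΔTm| = 8°C; the pair is not acceptable.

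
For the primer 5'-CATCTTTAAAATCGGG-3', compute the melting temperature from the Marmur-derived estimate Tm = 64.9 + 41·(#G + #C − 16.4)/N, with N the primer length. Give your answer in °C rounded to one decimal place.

38.3°C

Base counts: A=5, T=5, G=3, C=3; G+C = 6, N = 16.
Tm = 64.9 + 41·(6 − 16.4)/16 = 64.9 + -426.40/16 = 38.3°C.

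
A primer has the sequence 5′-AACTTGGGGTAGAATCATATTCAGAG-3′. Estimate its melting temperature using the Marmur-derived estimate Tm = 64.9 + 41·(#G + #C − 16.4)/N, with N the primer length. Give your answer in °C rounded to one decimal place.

54.8°C

Base counts: A=9, T=7, G=7, C=3; G+C = 10, N = 26.
Tm = 64.9 + 41·(10 − 16.4)/26 = 64.9 + -262.40/26 = 54.8°C.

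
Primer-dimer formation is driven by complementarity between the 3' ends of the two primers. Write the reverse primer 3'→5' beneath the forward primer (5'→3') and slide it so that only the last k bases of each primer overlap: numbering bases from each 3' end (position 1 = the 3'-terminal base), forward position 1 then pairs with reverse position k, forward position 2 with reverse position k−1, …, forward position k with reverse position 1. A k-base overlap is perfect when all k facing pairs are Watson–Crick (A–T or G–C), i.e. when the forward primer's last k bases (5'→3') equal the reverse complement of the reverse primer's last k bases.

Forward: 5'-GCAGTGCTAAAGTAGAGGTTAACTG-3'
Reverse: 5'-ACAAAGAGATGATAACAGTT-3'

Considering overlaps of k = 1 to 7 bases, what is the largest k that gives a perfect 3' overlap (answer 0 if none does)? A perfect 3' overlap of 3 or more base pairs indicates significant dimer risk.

Last 7 bases (5'→3') — forward …TTAACTG, reverse …AACAGTT.
Reverse complement of the reverse primer's last 7 bases: AACTGTT; its first k bases are the reverse complement of the reverse primer's last k bases, so a perfect k-base overlap needs the forward primer's last k bases to equal them.
Comparing (forward last k vs required): k=1: G vs A ✗; k=2: TG vs AA ✗; k=3: CTG vs AAC ✗; k=4: ACTG vs AACT ✗; k=5: AACTG vs AACTG ✓; k=6: TAACTG vs AACTGT ✗; k=7: TTAACTG vs AACTGTT ✗.
Only k = 5 is perfect, so the longest perfect 3' overlap is 5.

Longest perfect overlap: 5 complementary base pairs; significant dimer risk (threshold 3).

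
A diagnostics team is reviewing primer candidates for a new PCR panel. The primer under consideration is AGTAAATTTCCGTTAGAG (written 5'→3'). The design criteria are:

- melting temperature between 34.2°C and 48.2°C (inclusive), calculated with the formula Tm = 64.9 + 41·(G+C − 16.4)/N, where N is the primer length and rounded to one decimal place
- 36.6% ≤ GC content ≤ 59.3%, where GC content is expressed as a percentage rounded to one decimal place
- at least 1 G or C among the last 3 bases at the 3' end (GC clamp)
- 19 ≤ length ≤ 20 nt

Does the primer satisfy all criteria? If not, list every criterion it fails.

Base counts: A=6, T=6, G=4, C=2 (length 18).
Tm: Tm = 64.9 + 41·(6 − 16.4)/18 = 41.2°C ✓
GC content: GC 6/18 = 33.3%, outside 36.6–59.3% ✗
GC clamp: 3' end GAG has 2 G/C ✓
length: length 18, outside 19–20 ✗

Fails: GC content, length.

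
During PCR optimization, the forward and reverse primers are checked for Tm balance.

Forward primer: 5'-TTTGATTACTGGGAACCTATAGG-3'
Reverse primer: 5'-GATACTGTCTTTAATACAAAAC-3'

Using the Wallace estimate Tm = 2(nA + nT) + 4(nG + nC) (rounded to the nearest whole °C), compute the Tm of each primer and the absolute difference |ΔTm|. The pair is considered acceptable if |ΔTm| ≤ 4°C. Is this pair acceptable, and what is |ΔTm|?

|ΔTm| = 8°C; the pair is not acceptable.

Forward: A=6 T=8 G=6 C=3 → Tm = 2·14 + 4·9 = 64°C.
Reverse: A=9 T=7 G=2 C=4 → Tm = 2·16 + 4·6 = 56°C.
|ΔTm| = |64 − 56| = 8°C, > 4°C.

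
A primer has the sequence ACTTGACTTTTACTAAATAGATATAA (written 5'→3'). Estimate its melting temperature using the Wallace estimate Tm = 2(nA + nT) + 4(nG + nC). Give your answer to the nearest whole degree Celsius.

62°C

Base counts: A=11, T=10, G=2, C=3 (length 26).
Tm = 2·(11+10) + 4·(2+3) = 2·21 + 4·5 = 42 + 20 = 62°C.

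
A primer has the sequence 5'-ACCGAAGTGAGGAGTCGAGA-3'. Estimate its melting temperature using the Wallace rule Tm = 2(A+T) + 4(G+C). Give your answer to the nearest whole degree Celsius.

Base counts: A=7, T=2, G=8, C=3 (length 20).
Tm = 2·(7+2) + 4·(8+3) = 2·9 + 4·11 = 18 + 44 = 62°C.

62°C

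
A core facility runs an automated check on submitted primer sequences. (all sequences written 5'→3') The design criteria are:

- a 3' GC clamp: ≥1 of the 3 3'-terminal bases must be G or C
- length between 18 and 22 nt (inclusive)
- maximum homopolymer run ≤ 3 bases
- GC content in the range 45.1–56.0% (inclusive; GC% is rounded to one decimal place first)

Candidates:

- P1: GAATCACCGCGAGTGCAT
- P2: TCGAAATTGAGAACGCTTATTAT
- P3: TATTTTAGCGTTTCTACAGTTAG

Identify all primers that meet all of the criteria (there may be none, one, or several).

P1 only.

P1 (18 nt, A=5 T=3 G=5 C=5): 3' end CAT has 1 G/C ✓; length 18 ✓; longest run = 2 ✓; GC 10/18 = 55.6% ✓ — passes.
P2 (23 nt, A=8 T=8 G=4 C=3): 3' end TAT has 0 G/C, need ≥1 ✗; length 23, outside 18–22 ✗; longest run = 3 ✓; GC 7/23 = 30.4%, outside 45.1–56.0% ✗ — fails.
P3 (23 nt, A=5 T=11 G=4 C=3): 3' end TAG has 1 G/C ✓; length 23, outside 18–22 ✗; longest run = 4, exceeds 3 ✗; GC 7/23 = 30.4%, outside 45.1–56.0% ✗ — fails.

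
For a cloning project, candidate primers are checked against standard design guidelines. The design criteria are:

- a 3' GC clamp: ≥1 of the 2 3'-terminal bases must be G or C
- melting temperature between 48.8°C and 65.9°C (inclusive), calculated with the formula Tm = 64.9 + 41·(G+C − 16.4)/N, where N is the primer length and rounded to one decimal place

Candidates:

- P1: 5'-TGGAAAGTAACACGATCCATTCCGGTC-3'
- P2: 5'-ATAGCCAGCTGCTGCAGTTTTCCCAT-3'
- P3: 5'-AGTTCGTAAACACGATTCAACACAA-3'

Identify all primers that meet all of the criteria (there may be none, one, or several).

P1 only.

P1 (27 nt, A=8 T=6 G=6 C=7): 3' end TC has 1 G/C ✓; Tm = 64.9 + 41·(13 − 16.4)/27 = 59.7°C ✓ — passes.
P2 (26 nt, A=5 T=8 G=5 C=8): 3' end AT has 0 G/C, need ≥1 ✗; Tm = 64.9 + 41·(13 − 16.4)/26 = 59.5°C ✓ — fails.
P3 (25 nt, A=11 T=5 G=3 C=6): 3' end AA has 0 G/C, need ≥1 ✗; Tm = 64.9 + 41·(9 − 16.4)/25 = 52.8°C ✓ — fails.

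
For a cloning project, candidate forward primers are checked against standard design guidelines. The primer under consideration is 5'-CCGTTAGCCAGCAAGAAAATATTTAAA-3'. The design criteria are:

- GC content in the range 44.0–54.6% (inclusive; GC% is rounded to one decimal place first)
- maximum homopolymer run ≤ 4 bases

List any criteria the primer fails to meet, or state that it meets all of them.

Fails: GC content.

Base counts: A=12, T=6, G=4, C=5 (length 27).
GC content: GC 9/27 = 33.3%, outside 44.0–54.6% ✗
homopolymer run: longest run = 4 ✓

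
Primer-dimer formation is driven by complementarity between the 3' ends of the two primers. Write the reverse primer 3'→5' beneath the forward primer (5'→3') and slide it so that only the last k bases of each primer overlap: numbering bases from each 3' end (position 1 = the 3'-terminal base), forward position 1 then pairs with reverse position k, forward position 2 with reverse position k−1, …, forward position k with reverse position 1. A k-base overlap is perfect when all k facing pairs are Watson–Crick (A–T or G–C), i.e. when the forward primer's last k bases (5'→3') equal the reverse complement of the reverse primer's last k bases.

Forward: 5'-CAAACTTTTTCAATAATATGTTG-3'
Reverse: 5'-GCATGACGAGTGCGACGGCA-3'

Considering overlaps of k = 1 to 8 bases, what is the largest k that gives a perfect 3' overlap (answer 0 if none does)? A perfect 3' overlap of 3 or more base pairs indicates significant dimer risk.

Last 8 bases (5'→3') — forward …ATATGTTG, reverse …CGACGGCA.
Reverse complement of the reverse primer's last 8 bases: TGCCGTCG; its first k bases are the reverse complement of the reverse primer's last k bases, so a perfect k-base overlap needs the forward primer's last k bases to equal them.
Comparing (forward last k vs required): k=1: G vs T ✗; k=2: TG vs TG ✓; k=3: TTG vs TGC ✗; k=4: GTTG vs TGCC ✗; k=5: TGTTG vs TGCCG ✗; k=6: ATGTTG vs TGCCGT ✗; k=7: TATGTTG vs TGCCGTC ✗; k=8: ATATGTTG vs TGCCGTCG ✗.
Only k = 2 is perfect, so the longest perfect 3' overlap is 2.

Longest perfect overlap: 2 complementary base pairs; below the dimer-risk threshold (threshold 3).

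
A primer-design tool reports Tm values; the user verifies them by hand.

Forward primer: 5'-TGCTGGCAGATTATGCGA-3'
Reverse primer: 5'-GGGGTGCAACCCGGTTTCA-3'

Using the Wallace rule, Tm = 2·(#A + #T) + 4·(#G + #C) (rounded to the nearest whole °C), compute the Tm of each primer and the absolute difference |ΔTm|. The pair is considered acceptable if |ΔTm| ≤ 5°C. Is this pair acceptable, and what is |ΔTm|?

Forward: A=4 T=5 G=6 C=3 → Tm = 2·9 + 4·9 = 54°C.
Reverse: A=3 T=4 G=7 C=5 → Tm = 2·7 + 4·12 = 62°C.
|ΔTm| = |54 − 62| = 8°C, > 5°C.

|ΔTm| = 8°C; the pair is not acceptable.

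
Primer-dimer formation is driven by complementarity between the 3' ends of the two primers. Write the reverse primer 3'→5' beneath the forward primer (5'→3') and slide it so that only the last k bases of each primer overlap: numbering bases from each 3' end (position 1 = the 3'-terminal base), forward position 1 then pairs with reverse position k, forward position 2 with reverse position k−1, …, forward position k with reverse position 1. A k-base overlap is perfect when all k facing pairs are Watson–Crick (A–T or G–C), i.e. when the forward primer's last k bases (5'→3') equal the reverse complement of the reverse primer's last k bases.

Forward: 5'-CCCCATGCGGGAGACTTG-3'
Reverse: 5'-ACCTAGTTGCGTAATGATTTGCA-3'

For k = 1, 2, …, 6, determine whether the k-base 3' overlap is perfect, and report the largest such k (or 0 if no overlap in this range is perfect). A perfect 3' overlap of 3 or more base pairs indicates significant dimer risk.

Last 6 bases (5'→3') — forward …GACTTG, reverse …TTTGCA.
Reverse complement of the reverse primer's last 6 bases: TGCAAA; its first k bases are the reverse complement of the reverse primer's last k bases, so a perfect k-base overlap needs the forward primer's last k bases to equal them.
Comparing (forward last k vs required): k=1: G vs T ✗; k=2: TG vs TG ✓; k=3: TTG vs TGC ✗; k=4: CTTG vs TGCA ✗; k=5: ACTTG vs TGCAA ✗; k=6: GACTTG vs TGCAAA ✗.
Only k = 2 is perfect, so the longest perfect 3' overlap is 2.

Longest perfect overlap: 2 complementary base pairs; below the dimer-risk threshold (threshold 3).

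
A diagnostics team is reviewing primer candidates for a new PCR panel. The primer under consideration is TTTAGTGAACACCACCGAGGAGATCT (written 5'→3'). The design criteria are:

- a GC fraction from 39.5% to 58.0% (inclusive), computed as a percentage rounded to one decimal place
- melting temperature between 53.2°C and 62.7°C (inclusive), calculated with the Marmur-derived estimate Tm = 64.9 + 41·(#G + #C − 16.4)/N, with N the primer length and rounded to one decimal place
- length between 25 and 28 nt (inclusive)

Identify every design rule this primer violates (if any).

Base counts: A=8, T=6, G=6, C=6 (length 26).
GC content: GC 12/26 = 46.2% ✓
Tm: Tm = 64.9 + 41·(12 − 16.4)/26 = 58.0°C ✓
length: length 26 ✓

Meets all criteria.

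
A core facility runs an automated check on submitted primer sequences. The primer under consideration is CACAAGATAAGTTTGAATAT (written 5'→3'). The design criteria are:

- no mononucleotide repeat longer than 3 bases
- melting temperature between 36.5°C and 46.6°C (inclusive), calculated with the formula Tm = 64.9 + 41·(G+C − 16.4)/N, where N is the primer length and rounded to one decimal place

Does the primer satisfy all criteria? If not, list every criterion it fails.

Meets all criteria.

Base counts: A=9, T=6, G=3, C=2 (length 20).
homopolymer run: longest run = 3 ✓
Tm: Tm = 64.9 + 41·(5 − 16.4)/20 = 41.5°C ✓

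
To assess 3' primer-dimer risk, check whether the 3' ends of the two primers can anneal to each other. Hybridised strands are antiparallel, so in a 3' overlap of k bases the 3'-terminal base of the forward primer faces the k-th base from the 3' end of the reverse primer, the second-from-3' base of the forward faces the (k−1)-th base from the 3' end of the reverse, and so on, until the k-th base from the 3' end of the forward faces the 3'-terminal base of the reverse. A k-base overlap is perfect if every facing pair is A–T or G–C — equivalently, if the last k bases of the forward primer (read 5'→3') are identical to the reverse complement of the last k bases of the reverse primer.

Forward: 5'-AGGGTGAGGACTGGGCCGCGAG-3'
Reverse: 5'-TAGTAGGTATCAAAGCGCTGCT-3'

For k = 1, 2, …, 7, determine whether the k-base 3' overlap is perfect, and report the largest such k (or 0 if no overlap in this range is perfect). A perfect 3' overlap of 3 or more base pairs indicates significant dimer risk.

Longest perfect overlap: 2 complementary base pairs; below the dimer-risk threshold (threshold 3).

Last 7 bases (5'→3') — forward …CCGCGAG, reverse …CGCTGCT.
Reverse complement of the reverse primer's last 7 bases: AGCAGCG; its first k bases are the reverse complement of the reverse primer's last k bases, so a perfect k-base overlap needs the forward primer's last k bases to equal them.
Comparing (forward last k vs required): k=1: G vs A ✗; k=2: AG vs AG ✓; k=3: GAG vs AGC ✗; k=4: CGAG vs AGCA ✗; k=5: GCGAG vs AGCAG ✗; k=6: CGCGAG vs AGCAGC ✗; k=7: CCGCGAG vs AGCAGCG ✗.
Only k = 2 is perfect, so the longest perfect 3' overlap is 2.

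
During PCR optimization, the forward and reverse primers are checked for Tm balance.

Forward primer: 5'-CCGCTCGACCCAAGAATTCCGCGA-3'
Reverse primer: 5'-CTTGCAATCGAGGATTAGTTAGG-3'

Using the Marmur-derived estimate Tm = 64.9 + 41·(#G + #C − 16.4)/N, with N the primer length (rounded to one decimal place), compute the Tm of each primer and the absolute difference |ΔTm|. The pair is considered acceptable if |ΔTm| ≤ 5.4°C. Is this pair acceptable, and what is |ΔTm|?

Forward: G+C = 15, N = 24 → Tm = 64.9 + 41·(15 − 16.4)/24 = 62.5°C.
Reverse: G+C = 10, N = 23 → Tm = 64.9 + 41·(10 − 16.4)/23 = 53.5°C.
|ΔTm| = |62.5 − 53.5| = 9.0°C, > 5.4°C.

|ΔTm| = 9.0°C; the pair is not acceptable.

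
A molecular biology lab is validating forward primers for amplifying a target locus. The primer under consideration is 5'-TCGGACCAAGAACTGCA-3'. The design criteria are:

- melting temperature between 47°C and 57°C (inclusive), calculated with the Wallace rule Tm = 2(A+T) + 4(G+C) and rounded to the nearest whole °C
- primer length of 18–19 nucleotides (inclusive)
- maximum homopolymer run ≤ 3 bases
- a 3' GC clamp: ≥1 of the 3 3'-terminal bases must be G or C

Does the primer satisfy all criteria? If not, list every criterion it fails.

Base counts: A=6, T=2, G=4, C=5 (length 17).
Tm: Tm = 2·8 + 4·9 = 52°C ✓
length: length 17, outside 18–19 ✗
homopolymer run: longest run = 2 ✓
GC clamp: 3' end GCA has 2 G/C ✓

Fails: length.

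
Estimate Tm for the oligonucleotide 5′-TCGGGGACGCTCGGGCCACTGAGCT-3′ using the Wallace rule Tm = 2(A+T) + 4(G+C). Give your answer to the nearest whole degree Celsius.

86°C

Base counts: A=3, T=4, G=10, C=8 (length 25).
Tm = 2·(3+4) + 4·(10+8) = 2·7 + 4·18 = 14 + 72 = 86°C.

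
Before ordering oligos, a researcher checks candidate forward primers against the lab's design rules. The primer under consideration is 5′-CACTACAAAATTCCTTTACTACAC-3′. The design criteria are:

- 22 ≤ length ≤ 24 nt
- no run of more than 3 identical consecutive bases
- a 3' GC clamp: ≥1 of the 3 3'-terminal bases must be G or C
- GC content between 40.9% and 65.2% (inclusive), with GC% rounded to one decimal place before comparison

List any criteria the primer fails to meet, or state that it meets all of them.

Base counts: A=9, T=7, G=0, C=8 (length 24).
length: length 24 ✓
homopolymer run: longest run = 4, exceeds 3 ✗
GC clamp: 3' end CAC has 2 G/C ✓
GC content: GC 8/24 = 33.3%, outside 40.9–65.2% ✗

Fails: homopolymer run, GC content.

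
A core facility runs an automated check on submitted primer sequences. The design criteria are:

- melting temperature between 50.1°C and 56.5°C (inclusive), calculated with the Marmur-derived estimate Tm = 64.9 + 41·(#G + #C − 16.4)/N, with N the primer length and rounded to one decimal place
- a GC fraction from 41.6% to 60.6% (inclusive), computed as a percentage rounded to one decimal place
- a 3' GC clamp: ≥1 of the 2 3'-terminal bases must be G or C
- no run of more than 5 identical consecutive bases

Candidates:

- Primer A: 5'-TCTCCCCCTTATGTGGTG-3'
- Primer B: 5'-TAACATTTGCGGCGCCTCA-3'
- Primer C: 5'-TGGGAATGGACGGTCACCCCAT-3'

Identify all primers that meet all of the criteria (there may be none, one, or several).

Primer A and Primer B.

Primer A (18 nt, A=1 T=7 G=4 C=6): Tm = 64.9 + 41·(10 − 16.4)/18 = 50.3°C ✓; GC 10/18 = 55.6% ✓; 3' end TG has 1 G/C ✓; longest run = 5 ✓ — passes.
Primer B (19 nt, A=4 T=5 G=4 C=6): Tm = 64.9 + 41·(10 − 16.4)/19 = 51.1°C ✓; GC 10/19 = 52.6% ✓; 3' end CA has 1 G/C ✓; longest run = 3 ✓ — passes.
Primer C (22 nt, A=5 T=4 G=7 C=6): Tm = 64.9 + 41·(13 − 16.4)/22 = 58.6°C, outside 50.1–56.5°C ✗; GC 13/22 = 59.1% ✓; 3' end AT has 0 G/C, need ≥1 ✗; longest run = 4 ✓ — fails.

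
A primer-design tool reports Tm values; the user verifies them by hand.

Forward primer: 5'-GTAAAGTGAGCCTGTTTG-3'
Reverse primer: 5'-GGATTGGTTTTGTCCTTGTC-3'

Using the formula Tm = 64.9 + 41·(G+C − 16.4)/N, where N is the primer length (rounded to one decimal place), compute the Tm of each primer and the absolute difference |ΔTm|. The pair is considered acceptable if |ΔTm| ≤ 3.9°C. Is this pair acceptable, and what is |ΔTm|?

|ΔTm| = 3.9°C; the pair is acceptable.

Forward: G+C = 8, N = 18 → Tm = 64.9 + 41·(8 − 16.4)/18 = 45.8°C.
Reverse: G+C = 9, N = 20 → Tm = 64.9 + 41·(9 − 16.4)/20 = 49.7°C.
|ΔTm| = |45.8 − 49.7| = 3.9°C, ≤ 3.9°C.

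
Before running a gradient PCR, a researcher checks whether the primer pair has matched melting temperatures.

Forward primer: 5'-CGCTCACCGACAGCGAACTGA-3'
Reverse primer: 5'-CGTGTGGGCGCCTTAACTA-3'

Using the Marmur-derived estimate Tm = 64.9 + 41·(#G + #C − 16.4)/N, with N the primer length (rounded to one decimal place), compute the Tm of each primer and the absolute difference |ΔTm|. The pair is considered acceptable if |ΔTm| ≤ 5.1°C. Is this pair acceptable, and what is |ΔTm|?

Forward: G+C = 13, N = 21 → Tm = 64.9 + 41·(13 − 16.4)/21 = 58.3°C.
Reverse: G+C = 11, N = 19 → Tm = 64.9 + 41·(11 − 16.4)/19 = 53.2°C.
|ΔTm| = |58.3 − 53.2| = 5.1°C, ≤ 5.1°C.

|ΔTm| = 5.1°C; the pair is acceptable.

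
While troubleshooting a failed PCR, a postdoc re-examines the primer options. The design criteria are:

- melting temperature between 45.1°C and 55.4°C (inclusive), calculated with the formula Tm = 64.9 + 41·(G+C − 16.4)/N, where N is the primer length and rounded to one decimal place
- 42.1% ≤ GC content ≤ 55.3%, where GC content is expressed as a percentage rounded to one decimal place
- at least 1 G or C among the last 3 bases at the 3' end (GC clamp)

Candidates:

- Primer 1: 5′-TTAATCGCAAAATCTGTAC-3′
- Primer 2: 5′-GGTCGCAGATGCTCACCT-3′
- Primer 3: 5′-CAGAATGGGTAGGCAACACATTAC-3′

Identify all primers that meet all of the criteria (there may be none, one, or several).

Primer 1 (19 nt, A=7 T=6 G=2 C=4): Tm = 64.9 + 41·(6 − 16.4)/19 = 42.5°C, outside 45.1–55.4°C ✗; GC 6/19 = 31.6%, outside 42.1–55.3% ✗; 3' end TAC has 1 G/C ✓ — fails.
Primer 2 (18 nt, A=3 T=4 G=5 C=6): Tm = 64.9 + 41·(11 − 16.4)/18 = 52.6°C ✓; GC 11/18 = 61.1%, outside 42.1–55.3% ✗; 3' end CCT has 2 G/C ✓ — fails.
Primer 3 (24 nt, A=9 T=4 G=6 C=5): Tm = 64.9 + 41·(11 − 16.4)/24 = 55.7°C, outside 45.1–55.4°C ✗; GC 11/24 = 45.8% ✓; 3' end TAC has 1 G/C ✓ — fails.

None of the candidates satisfy all criteria.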